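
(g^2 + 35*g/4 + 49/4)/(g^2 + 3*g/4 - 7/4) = (g + 7)/(g - 1)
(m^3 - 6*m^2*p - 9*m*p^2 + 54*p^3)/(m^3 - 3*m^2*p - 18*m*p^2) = (m - 3*p)/m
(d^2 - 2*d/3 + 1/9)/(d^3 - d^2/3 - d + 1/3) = (d - 1/3)/(d^2 - 1)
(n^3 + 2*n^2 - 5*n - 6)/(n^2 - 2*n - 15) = (n^2 - n - 2)/(n - 5)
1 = 1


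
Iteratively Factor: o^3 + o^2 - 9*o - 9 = (o + 3)*(o^2 - 2*o - 3) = (o + 1)*(o + 3)*(o - 3)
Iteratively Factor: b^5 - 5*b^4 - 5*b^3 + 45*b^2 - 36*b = (b - 4)*(b^4 - b^3 - 9*b^2 + 9*b) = b*(b - 4)*(b^3 - b^2 - 9*b + 9) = b*(b - 4)*(b + 3)*(b^2 - 4*b + 3) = b*(b - 4)*(b - 3)*(b + 3)*(b - 1)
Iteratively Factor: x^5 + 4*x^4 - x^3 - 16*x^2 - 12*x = (x)*(x^4 + 4*x^3 - x^2 - 16*x - 12) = x*(x + 1)*(x^3 + 3*x^2 - 4*x - 12) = x*(x + 1)*(x + 2)*(x^2 + x - 6) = x*(x - 2)*(x + 1)*(x + 2)*(x + 3)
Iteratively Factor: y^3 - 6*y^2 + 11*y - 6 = (y - 3)*(y^2 - 3*y + 2) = (y - 3)*(y - 1)*(y - 2)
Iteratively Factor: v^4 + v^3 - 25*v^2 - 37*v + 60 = (v - 5)*(v^3 + 6*v^2 + 5*v - 12) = (v - 5)*(v - 1)*(v^2 + 7*v + 12) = (v - 5)*(v - 1)*(v + 3)*(v + 4)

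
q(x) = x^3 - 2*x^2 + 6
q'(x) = 3*x^2 - 4*x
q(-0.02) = 6.00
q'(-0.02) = 0.08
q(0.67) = 5.40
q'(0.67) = -1.33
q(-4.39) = -117.15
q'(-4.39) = 75.38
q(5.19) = 91.93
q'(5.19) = 60.05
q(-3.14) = -44.68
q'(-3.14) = 42.14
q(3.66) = 28.24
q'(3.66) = 25.55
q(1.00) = 5.00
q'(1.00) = -1.00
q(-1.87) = -7.53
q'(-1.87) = 17.97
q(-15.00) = -3819.00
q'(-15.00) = 735.00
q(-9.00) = -885.00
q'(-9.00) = 279.00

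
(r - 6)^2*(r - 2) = r^3 - 14*r^2 + 60*r - 72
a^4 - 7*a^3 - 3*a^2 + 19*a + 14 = (a - 7)*(a - 2)*(a + 1)^2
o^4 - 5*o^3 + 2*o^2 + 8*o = o*(o - 4)*(o - 2)*(o + 1)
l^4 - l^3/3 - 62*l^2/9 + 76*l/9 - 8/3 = (l - 2)*(l - 2/3)^2*(l + 3)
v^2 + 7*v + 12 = (v + 3)*(v + 4)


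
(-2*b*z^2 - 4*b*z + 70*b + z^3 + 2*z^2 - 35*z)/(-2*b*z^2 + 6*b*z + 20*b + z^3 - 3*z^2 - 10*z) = (z + 7)/(z + 2)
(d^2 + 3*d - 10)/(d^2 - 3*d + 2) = (d + 5)/(d - 1)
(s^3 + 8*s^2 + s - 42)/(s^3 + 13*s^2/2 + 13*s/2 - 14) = 2*(s^3 + 8*s^2 + s - 42)/(2*s^3 + 13*s^2 + 13*s - 28)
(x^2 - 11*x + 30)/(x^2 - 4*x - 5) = (x - 6)/(x + 1)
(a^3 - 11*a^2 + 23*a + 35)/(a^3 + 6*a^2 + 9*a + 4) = (a^2 - 12*a + 35)/(a^2 + 5*a + 4)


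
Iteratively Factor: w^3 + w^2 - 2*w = (w)*(w^2 + w - 2) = w*(w + 2)*(w - 1)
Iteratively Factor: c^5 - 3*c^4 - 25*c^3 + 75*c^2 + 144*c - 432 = (c - 3)*(c^4 - 25*c^2 + 144) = (c - 4)*(c - 3)*(c^3 + 4*c^2 - 9*c - 36) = (c - 4)*(c - 3)*(c + 4)*(c^2 - 9) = (c - 4)*(c - 3)^2*(c + 4)*(c + 3)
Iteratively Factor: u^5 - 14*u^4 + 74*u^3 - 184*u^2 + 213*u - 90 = (u - 1)*(u^4 - 13*u^3 + 61*u^2 - 123*u + 90) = (u - 3)*(u - 1)*(u^3 - 10*u^2 + 31*u - 30) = (u - 3)^2*(u - 1)*(u^2 - 7*u + 10) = (u - 5)*(u - 3)^2*(u - 1)*(u - 2)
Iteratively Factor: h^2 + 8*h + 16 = (h + 4)*(h + 4)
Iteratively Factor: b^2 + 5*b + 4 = (b + 1)*(b + 4)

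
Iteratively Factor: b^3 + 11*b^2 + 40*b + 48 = (b + 4)*(b^2 + 7*b + 12) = (b + 3)*(b + 4)*(b + 4)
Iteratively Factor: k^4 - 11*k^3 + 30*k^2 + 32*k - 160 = (k - 4)*(k^3 - 7*k^2 + 2*k + 40) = (k - 5)*(k - 4)*(k^2 - 2*k - 8) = (k - 5)*(k - 4)^2*(k + 2)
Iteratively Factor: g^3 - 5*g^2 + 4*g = (g - 1)*(g^2 - 4*g) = (g - 4)*(g - 1)*(g)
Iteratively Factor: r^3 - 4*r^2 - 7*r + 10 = (r + 2)*(r^2 - 6*r + 5) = (r - 1)*(r + 2)*(r - 5)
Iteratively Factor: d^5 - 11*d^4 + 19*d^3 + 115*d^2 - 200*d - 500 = (d + 2)*(d^4 - 13*d^3 + 45*d^2 + 25*d - 250) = (d + 2)^2*(d^3 - 15*d^2 + 75*d - 125) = (d - 5)*(d + 2)^2*(d^2 - 10*d + 25) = (d - 5)^2*(d + 2)^2*(d - 5)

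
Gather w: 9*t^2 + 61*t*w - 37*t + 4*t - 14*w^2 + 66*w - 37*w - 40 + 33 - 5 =9*t^2 - 33*t - 14*w^2 + w*(61*t + 29) - 12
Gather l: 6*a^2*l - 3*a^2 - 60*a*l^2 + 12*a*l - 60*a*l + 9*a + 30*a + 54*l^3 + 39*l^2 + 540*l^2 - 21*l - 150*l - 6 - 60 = -3*a^2 + 39*a + 54*l^3 + l^2*(579 - 60*a) + l*(6*a^2 - 48*a - 171) - 66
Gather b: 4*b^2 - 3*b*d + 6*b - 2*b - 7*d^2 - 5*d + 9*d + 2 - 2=4*b^2 + b*(4 - 3*d) - 7*d^2 + 4*d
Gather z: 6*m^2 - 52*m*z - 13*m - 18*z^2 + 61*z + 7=6*m^2 - 13*m - 18*z^2 + z*(61 - 52*m) + 7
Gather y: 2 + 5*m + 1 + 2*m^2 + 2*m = 2*m^2 + 7*m + 3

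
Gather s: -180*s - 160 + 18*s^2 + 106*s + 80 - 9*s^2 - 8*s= 9*s^2 - 82*s - 80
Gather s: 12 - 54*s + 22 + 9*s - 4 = 30 - 45*s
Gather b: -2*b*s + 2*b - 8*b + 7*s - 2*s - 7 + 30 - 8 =b*(-2*s - 6) + 5*s + 15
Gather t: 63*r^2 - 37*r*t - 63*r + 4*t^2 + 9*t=63*r^2 - 63*r + 4*t^2 + t*(9 - 37*r)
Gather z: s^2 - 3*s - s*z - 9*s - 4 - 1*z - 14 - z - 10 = s^2 - 12*s + z*(-s - 2) - 28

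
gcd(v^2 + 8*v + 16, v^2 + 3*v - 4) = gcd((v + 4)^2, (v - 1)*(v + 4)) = v + 4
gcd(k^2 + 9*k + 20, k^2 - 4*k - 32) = k + 4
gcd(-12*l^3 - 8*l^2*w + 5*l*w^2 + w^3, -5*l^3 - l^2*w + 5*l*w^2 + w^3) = l + w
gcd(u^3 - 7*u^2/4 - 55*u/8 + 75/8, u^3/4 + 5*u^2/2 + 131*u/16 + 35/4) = u + 5/2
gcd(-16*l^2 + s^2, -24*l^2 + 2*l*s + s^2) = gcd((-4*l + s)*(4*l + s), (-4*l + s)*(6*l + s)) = -4*l + s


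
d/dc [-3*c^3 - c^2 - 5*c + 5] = -9*c^2 - 2*c - 5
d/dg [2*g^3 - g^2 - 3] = 2*g*(3*g - 1)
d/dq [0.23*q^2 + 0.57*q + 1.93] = 0.46*q + 0.57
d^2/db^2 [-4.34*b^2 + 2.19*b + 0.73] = -8.68000000000000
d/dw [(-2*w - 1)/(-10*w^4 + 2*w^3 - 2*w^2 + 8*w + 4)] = w*(-30*w^3 - 16*w^2 + w - 2)/(2*(25*w^8 - 10*w^7 + 11*w^6 - 42*w^5 - 11*w^4 - 4*w^3 + 12*w^2 + 16*w + 4))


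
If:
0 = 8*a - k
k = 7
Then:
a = 7/8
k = 7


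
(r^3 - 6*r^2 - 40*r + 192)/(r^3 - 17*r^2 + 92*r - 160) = (r + 6)/(r - 5)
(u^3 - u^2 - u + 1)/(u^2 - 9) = (u^3 - u^2 - u + 1)/(u^2 - 9)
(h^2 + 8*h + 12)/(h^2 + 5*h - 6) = (h + 2)/(h - 1)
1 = 1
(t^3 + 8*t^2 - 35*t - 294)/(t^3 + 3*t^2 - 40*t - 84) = (t + 7)/(t + 2)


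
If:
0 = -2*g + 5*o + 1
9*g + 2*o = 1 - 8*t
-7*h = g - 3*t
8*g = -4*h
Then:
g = -21/373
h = 42/373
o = -83/373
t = 91/373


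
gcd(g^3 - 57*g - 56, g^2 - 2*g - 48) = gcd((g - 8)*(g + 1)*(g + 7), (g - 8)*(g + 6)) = g - 8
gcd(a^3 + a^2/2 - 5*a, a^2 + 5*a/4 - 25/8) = a + 5/2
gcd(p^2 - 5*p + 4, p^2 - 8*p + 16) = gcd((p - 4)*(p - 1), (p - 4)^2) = p - 4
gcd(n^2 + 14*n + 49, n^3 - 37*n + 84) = n + 7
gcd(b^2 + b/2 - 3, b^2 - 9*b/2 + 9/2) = b - 3/2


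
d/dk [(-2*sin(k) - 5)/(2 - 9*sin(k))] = -49*cos(k)/(9*sin(k) - 2)^2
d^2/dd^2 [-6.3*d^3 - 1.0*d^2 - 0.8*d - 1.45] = -37.8*d - 2.0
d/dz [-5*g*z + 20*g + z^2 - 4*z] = -5*g + 2*z - 4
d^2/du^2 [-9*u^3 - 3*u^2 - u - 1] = -54*u - 6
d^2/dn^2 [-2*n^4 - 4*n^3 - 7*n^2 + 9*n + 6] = -24*n^2 - 24*n - 14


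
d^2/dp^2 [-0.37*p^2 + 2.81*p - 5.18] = -0.740000000000000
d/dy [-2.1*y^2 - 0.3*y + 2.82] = -4.2*y - 0.3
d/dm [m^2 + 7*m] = 2*m + 7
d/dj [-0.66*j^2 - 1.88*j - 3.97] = -1.32*j - 1.88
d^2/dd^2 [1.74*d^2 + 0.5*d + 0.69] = 3.48000000000000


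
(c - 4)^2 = c^2 - 8*c + 16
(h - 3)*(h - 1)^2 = h^3 - 5*h^2 + 7*h - 3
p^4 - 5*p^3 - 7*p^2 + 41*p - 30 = (p - 5)*(p - 2)*(p - 1)*(p + 3)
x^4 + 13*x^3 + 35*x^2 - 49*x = x*(x - 1)*(x + 7)^2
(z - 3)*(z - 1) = z^2 - 4*z + 3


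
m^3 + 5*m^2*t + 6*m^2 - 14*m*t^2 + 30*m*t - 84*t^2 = (m + 6)*(m - 2*t)*(m + 7*t)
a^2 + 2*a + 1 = (a + 1)^2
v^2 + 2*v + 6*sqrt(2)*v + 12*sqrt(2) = (v + 2)*(v + 6*sqrt(2))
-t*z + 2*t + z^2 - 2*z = (-t + z)*(z - 2)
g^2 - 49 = (g - 7)*(g + 7)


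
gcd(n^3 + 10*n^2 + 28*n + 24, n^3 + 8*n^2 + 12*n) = n^2 + 8*n + 12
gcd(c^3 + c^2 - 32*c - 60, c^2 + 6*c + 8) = c + 2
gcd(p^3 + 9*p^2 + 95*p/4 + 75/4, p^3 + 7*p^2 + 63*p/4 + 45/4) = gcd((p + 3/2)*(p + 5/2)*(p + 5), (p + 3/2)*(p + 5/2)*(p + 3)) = p^2 + 4*p + 15/4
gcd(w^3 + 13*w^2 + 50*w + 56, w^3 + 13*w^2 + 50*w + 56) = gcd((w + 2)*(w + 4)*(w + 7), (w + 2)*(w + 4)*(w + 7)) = w^3 + 13*w^2 + 50*w + 56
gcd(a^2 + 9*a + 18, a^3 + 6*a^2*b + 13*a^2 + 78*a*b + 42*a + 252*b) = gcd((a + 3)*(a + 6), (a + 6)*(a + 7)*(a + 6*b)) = a + 6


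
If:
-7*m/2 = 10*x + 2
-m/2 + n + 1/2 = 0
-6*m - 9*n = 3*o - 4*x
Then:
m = -20*x/7 - 4/7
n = -10*x/7 - 11/14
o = 34*x/3 + 7/2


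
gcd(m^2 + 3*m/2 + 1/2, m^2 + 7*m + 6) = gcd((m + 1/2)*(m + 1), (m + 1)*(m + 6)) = m + 1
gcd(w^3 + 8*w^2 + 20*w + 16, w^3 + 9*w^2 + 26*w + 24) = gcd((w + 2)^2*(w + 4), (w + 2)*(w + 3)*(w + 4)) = w^2 + 6*w + 8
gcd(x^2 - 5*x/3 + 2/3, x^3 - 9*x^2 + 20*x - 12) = x - 1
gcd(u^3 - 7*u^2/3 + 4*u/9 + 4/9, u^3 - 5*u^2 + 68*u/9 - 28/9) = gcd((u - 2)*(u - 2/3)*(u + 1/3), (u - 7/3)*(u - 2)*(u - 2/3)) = u^2 - 8*u/3 + 4/3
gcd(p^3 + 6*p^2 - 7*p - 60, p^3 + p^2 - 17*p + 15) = p^2 + 2*p - 15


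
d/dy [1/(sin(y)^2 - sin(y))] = (-2/tan(y) + cos(y)/sin(y)^2)/(sin(y) - 1)^2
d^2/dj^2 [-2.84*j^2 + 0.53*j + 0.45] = -5.68000000000000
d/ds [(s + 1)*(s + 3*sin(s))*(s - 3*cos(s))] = (s + 1)*(s + 3*sin(s))*(3*sin(s) + 1) + (s + 1)*(s - 3*cos(s))*(3*cos(s) + 1) + (s + 3*sin(s))*(s - 3*cos(s))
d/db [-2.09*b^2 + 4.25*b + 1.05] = 4.25 - 4.18*b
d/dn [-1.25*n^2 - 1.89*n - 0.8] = -2.5*n - 1.89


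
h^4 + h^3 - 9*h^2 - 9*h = h*(h - 3)*(h + 1)*(h + 3)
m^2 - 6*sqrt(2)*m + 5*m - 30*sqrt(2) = (m + 5)*(m - 6*sqrt(2))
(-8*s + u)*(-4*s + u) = 32*s^2 - 12*s*u + u^2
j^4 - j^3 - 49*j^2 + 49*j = j*(j - 7)*(j - 1)*(j + 7)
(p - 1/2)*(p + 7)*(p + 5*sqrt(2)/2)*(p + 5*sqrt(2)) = p^4 + 13*p^3/2 + 15*sqrt(2)*p^3/2 + 43*p^2/2 + 195*sqrt(2)*p^2/4 - 105*sqrt(2)*p/4 + 325*p/2 - 175/2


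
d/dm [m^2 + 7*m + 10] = 2*m + 7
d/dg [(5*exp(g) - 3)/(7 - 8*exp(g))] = 11*exp(g)/(8*exp(g) - 7)^2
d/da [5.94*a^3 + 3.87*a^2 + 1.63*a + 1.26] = 17.82*a^2 + 7.74*a + 1.63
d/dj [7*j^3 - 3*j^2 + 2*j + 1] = 21*j^2 - 6*j + 2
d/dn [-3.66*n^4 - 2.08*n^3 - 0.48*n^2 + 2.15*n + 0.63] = -14.64*n^3 - 6.24*n^2 - 0.96*n + 2.15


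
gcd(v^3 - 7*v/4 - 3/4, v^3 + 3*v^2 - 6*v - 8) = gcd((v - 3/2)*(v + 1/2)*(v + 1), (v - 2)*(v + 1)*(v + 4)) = v + 1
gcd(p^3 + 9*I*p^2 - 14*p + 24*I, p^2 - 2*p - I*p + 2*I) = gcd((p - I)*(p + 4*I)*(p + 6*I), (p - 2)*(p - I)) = p - I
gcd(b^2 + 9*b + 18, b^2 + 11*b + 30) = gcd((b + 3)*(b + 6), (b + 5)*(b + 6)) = b + 6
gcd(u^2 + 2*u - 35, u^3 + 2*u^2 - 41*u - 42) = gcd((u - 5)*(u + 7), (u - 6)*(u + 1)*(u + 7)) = u + 7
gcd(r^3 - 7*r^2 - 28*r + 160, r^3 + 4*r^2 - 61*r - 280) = r^2 - 3*r - 40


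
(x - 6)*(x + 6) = x^2 - 36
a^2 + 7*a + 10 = (a + 2)*(a + 5)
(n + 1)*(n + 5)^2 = n^3 + 11*n^2 + 35*n + 25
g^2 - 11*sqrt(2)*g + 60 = (g - 6*sqrt(2))*(g - 5*sqrt(2))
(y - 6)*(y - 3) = y^2 - 9*y + 18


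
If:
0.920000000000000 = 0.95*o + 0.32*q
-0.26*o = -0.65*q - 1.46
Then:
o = 1.52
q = -1.64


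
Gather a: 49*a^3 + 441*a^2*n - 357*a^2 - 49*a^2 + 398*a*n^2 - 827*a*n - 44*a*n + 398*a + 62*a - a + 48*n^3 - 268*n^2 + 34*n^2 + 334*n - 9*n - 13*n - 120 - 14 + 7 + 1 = 49*a^3 + a^2*(441*n - 406) + a*(398*n^2 - 871*n + 459) + 48*n^3 - 234*n^2 + 312*n - 126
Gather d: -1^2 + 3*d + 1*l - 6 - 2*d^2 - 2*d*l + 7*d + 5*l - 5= -2*d^2 + d*(10 - 2*l) + 6*l - 12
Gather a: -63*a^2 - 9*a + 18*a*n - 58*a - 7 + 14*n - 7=-63*a^2 + a*(18*n - 67) + 14*n - 14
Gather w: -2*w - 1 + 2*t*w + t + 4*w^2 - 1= t + 4*w^2 + w*(2*t - 2) - 2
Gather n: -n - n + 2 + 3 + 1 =6 - 2*n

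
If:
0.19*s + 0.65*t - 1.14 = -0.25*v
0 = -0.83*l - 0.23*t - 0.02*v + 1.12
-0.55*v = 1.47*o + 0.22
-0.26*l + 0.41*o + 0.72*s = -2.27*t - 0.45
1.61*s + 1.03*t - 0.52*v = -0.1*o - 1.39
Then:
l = 1.23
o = -1.64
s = 0.46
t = 0.09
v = 3.97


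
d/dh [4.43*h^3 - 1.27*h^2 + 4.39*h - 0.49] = 13.29*h^2 - 2.54*h + 4.39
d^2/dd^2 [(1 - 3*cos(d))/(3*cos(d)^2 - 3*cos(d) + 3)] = (-27*sin(d)^4*cos(d) + sin(d)^4 + 10*sin(d)^2 + 13*cos(d)/4 - 3*cos(3*d)/4 + 3*cos(5*d)/2 - 5)/(3*(sin(d)^2 + cos(d) - 2)^3)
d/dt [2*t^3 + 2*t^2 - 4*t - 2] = 6*t^2 + 4*t - 4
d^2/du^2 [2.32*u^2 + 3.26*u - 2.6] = 4.64000000000000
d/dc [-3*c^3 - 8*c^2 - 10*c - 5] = -9*c^2 - 16*c - 10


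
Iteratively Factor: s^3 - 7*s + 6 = (s + 3)*(s^2 - 3*s + 2) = (s - 1)*(s + 3)*(s - 2)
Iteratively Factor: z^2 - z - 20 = (z + 4)*(z - 5)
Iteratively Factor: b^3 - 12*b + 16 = (b + 4)*(b^2 - 4*b + 4) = (b - 2)*(b + 4)*(b - 2)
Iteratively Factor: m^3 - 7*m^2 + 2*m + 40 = (m - 4)*(m^2 - 3*m - 10) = (m - 5)*(m - 4)*(m + 2)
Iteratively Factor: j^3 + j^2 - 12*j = (j - 3)*(j^2 + 4*j) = (j - 3)*(j + 4)*(j)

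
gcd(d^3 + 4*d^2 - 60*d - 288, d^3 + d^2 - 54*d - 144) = d^2 - 2*d - 48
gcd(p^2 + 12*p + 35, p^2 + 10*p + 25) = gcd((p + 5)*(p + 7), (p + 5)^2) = p + 5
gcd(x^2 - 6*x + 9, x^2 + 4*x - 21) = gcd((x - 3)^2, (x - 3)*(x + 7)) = x - 3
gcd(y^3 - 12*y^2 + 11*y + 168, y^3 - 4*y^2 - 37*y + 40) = y - 8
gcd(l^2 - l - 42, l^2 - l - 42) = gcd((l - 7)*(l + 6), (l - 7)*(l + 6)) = l^2 - l - 42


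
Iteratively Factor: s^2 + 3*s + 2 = (s + 1)*(s + 2)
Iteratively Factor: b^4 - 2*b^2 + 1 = (b - 1)*(b^3 + b^2 - b - 1) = (b - 1)*(b + 1)*(b^2 - 1) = (b - 1)^2*(b + 1)*(b + 1)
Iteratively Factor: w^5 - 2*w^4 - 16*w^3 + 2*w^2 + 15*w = (w + 3)*(w^4 - 5*w^3 - w^2 + 5*w) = (w - 5)*(w + 3)*(w^3 - w) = (w - 5)*(w + 1)*(w + 3)*(w^2 - w) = (w - 5)*(w - 1)*(w + 1)*(w + 3)*(w)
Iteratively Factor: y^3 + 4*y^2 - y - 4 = (y - 1)*(y^2 + 5*y + 4) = (y - 1)*(y + 1)*(y + 4)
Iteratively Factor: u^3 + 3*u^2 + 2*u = (u)*(u^2 + 3*u + 2) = u*(u + 1)*(u + 2)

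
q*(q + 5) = q^2 + 5*q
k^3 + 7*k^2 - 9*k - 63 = (k - 3)*(k + 3)*(k + 7)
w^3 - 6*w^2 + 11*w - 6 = (w - 3)*(w - 2)*(w - 1)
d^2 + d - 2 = (d - 1)*(d + 2)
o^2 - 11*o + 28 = (o - 7)*(o - 4)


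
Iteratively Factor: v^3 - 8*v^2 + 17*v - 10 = (v - 1)*(v^2 - 7*v + 10) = (v - 2)*(v - 1)*(v - 5)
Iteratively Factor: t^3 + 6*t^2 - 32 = (t + 4)*(t^2 + 2*t - 8) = (t - 2)*(t + 4)*(t + 4)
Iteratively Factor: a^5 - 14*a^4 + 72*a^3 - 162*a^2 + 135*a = (a - 3)*(a^4 - 11*a^3 + 39*a^2 - 45*a) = (a - 3)^2*(a^3 - 8*a^2 + 15*a) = (a - 5)*(a - 3)^2*(a^2 - 3*a) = (a - 5)*(a - 3)^3*(a)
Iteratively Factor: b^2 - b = (b - 1)*(b)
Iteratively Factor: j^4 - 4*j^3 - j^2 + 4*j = (j - 1)*(j^3 - 3*j^2 - 4*j) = (j - 1)*(j + 1)*(j^2 - 4*j) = (j - 4)*(j - 1)*(j + 1)*(j)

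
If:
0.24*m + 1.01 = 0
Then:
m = -4.21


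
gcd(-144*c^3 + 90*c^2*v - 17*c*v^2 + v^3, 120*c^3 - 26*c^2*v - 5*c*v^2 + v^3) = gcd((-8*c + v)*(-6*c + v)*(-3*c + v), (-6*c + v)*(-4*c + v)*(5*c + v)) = -6*c + v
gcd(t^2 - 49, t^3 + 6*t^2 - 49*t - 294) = t^2 - 49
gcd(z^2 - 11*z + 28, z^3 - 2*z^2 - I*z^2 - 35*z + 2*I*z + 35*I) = z - 7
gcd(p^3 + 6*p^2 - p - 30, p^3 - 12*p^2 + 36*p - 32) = p - 2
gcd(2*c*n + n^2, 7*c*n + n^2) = n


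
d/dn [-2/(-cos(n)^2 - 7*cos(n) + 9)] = 2*(2*cos(n) + 7)*sin(n)/(cos(n)^2 + 7*cos(n) - 9)^2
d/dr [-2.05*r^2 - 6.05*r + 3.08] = -4.1*r - 6.05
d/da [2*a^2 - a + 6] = 4*a - 1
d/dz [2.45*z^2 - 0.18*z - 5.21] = 4.9*z - 0.18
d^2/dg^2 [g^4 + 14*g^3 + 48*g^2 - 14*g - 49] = 12*g^2 + 84*g + 96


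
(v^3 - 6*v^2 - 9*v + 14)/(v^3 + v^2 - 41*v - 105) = (v^2 + v - 2)/(v^2 + 8*v + 15)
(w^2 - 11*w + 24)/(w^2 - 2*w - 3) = (w - 8)/(w + 1)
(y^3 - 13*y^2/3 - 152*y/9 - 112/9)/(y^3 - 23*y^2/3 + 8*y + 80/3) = (3*y^2 - 17*y - 28)/(3*(y^2 - 9*y + 20))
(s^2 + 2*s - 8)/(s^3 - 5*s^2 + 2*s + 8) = (s + 4)/(s^2 - 3*s - 4)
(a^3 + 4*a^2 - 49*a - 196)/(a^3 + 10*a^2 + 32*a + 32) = (a^2 - 49)/(a^2 + 6*a + 8)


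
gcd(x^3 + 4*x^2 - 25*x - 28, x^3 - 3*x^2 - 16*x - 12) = x + 1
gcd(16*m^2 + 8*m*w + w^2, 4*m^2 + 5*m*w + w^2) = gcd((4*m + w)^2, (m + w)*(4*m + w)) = 4*m + w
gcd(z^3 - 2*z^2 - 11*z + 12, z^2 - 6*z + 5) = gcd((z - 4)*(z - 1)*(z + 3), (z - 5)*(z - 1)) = z - 1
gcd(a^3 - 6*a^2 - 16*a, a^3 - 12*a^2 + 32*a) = a^2 - 8*a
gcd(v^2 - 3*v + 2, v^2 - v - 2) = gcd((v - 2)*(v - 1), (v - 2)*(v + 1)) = v - 2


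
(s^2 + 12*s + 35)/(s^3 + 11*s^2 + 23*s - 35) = 1/(s - 1)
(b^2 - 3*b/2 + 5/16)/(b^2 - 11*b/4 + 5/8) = (4*b - 5)/(2*(2*b - 5))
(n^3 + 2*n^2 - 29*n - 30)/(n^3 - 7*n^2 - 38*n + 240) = (n + 1)/(n - 8)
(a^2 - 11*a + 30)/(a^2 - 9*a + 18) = (a - 5)/(a - 3)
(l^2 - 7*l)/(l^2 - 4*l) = (l - 7)/(l - 4)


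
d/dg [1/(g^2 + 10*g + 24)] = 2*(-g - 5)/(g^2 + 10*g + 24)^2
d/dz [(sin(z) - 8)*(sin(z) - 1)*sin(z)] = (3*sin(z)^2 - 18*sin(z) + 8)*cos(z)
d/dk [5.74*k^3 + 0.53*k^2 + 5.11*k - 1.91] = 17.22*k^2 + 1.06*k + 5.11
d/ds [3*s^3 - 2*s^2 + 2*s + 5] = 9*s^2 - 4*s + 2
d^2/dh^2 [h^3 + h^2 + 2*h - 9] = 6*h + 2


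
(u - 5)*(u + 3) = u^2 - 2*u - 15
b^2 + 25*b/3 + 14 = (b + 7/3)*(b + 6)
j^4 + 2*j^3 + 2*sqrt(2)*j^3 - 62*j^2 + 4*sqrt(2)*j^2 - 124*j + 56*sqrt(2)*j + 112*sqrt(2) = (j + 2)*(j - 4*sqrt(2))*(j - sqrt(2))*(j + 7*sqrt(2))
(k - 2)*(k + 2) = k^2 - 4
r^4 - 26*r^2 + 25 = (r - 5)*(r - 1)*(r + 1)*(r + 5)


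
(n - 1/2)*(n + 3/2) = n^2 + n - 3/4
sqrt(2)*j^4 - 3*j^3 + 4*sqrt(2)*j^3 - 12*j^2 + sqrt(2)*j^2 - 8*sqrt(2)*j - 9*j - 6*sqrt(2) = (j + 3)*(j - 2*sqrt(2))*(j + sqrt(2)/2)*(sqrt(2)*j + sqrt(2))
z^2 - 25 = (z - 5)*(z + 5)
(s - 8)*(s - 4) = s^2 - 12*s + 32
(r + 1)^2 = r^2 + 2*r + 1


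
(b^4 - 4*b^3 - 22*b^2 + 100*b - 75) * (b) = b^5 - 4*b^4 - 22*b^3 + 100*b^2 - 75*b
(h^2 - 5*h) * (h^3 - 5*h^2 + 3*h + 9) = h^5 - 10*h^4 + 28*h^3 - 6*h^2 - 45*h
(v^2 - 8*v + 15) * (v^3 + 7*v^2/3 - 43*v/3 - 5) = v^5 - 17*v^4/3 - 18*v^3 + 434*v^2/3 - 175*v - 75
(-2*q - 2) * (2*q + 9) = -4*q^2 - 22*q - 18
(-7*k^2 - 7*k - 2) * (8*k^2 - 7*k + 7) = -56*k^4 - 7*k^3 - 16*k^2 - 35*k - 14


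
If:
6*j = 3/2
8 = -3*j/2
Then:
No Solution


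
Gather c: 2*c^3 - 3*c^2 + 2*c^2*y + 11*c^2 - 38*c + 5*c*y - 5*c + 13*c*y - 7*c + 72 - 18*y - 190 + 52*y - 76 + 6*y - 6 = 2*c^3 + c^2*(2*y + 8) + c*(18*y - 50) + 40*y - 200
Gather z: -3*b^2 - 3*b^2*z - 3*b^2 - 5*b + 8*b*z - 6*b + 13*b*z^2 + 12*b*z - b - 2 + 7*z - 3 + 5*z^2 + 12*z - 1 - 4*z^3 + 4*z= -6*b^2 - 12*b - 4*z^3 + z^2*(13*b + 5) + z*(-3*b^2 + 20*b + 23) - 6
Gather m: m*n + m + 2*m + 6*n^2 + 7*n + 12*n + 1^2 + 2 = m*(n + 3) + 6*n^2 + 19*n + 3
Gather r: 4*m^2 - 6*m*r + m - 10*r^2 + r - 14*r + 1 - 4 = 4*m^2 + m - 10*r^2 + r*(-6*m - 13) - 3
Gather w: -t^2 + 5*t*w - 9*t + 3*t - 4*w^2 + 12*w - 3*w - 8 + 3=-t^2 - 6*t - 4*w^2 + w*(5*t + 9) - 5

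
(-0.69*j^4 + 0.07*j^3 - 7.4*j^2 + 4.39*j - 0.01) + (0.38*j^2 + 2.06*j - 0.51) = -0.69*j^4 + 0.07*j^3 - 7.02*j^2 + 6.45*j - 0.52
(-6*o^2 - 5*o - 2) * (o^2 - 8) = -6*o^4 - 5*o^3 + 46*o^2 + 40*o + 16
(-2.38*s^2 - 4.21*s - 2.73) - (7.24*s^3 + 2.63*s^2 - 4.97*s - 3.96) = -7.24*s^3 - 5.01*s^2 + 0.76*s + 1.23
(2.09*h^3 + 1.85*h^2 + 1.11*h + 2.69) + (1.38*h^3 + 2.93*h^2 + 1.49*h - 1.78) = 3.47*h^3 + 4.78*h^2 + 2.6*h + 0.91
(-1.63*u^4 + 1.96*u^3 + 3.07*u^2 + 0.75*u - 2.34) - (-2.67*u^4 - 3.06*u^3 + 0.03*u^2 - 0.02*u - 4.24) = 1.04*u^4 + 5.02*u^3 + 3.04*u^2 + 0.77*u + 1.9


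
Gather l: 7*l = 7*l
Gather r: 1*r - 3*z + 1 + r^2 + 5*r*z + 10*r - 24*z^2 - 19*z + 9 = r^2 + r*(5*z + 11) - 24*z^2 - 22*z + 10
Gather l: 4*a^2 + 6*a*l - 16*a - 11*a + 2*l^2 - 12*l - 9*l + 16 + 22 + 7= 4*a^2 - 27*a + 2*l^2 + l*(6*a - 21) + 45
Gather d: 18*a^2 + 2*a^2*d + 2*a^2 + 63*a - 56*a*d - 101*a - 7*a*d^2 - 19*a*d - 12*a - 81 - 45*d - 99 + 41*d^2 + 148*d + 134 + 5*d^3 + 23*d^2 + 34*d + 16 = 20*a^2 - 50*a + 5*d^3 + d^2*(64 - 7*a) + d*(2*a^2 - 75*a + 137) - 30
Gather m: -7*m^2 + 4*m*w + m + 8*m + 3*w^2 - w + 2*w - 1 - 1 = -7*m^2 + m*(4*w + 9) + 3*w^2 + w - 2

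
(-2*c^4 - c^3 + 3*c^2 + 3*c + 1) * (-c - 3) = 2*c^5 + 7*c^4 - 12*c^2 - 10*c - 3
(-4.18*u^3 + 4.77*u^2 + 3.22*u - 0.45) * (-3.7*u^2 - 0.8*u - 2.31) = 15.466*u^5 - 14.305*u^4 - 6.0742*u^3 - 11.9297*u^2 - 7.0782*u + 1.0395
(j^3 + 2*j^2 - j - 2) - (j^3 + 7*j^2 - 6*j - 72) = -5*j^2 + 5*j + 70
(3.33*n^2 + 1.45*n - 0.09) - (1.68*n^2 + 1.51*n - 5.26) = 1.65*n^2 - 0.0600000000000001*n + 5.17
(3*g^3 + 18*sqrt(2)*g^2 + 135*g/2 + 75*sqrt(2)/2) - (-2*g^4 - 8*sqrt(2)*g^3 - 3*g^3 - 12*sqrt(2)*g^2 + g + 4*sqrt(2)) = 2*g^4 + 6*g^3 + 8*sqrt(2)*g^3 + 30*sqrt(2)*g^2 + 133*g/2 + 67*sqrt(2)/2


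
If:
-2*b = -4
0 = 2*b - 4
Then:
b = 2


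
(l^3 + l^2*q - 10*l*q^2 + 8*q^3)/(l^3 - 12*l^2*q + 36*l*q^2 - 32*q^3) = (l^2 + 3*l*q - 4*q^2)/(l^2 - 10*l*q + 16*q^2)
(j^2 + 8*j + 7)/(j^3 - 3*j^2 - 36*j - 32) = (j + 7)/(j^2 - 4*j - 32)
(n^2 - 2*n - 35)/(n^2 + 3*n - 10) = (n - 7)/(n - 2)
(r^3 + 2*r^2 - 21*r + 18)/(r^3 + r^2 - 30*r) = (r^2 - 4*r + 3)/(r*(r - 5))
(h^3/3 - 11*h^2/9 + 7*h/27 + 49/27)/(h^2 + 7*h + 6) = (9*h^2 - 42*h + 49)/(27*(h + 6))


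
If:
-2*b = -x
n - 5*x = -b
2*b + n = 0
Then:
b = 0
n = 0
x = 0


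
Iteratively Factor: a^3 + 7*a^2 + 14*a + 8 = (a + 4)*(a^2 + 3*a + 2) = (a + 1)*(a + 4)*(a + 2)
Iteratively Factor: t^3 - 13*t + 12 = (t + 4)*(t^2 - 4*t + 3) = (t - 3)*(t + 4)*(t - 1)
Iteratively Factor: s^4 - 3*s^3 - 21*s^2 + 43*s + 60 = (s - 5)*(s^3 + 2*s^2 - 11*s - 12) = (s - 5)*(s - 3)*(s^2 + 5*s + 4) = (s - 5)*(s - 3)*(s + 1)*(s + 4)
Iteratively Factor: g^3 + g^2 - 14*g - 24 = (g + 3)*(g^2 - 2*g - 8) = (g - 4)*(g + 3)*(g + 2)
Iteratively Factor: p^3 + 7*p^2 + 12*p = (p + 4)*(p^2 + 3*p) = p*(p + 4)*(p + 3)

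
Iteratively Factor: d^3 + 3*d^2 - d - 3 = (d - 1)*(d^2 + 4*d + 3) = (d - 1)*(d + 3)*(d + 1)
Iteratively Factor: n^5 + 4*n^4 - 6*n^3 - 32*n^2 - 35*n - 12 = (n + 1)*(n^4 + 3*n^3 - 9*n^2 - 23*n - 12) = (n - 3)*(n + 1)*(n^3 + 6*n^2 + 9*n + 4) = (n - 3)*(n + 1)^2*(n^2 + 5*n + 4) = (n - 3)*(n + 1)^3*(n + 4)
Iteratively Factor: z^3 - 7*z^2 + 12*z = (z - 3)*(z^2 - 4*z) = (z - 4)*(z - 3)*(z)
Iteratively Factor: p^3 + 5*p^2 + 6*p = (p + 3)*(p^2 + 2*p) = p*(p + 3)*(p + 2)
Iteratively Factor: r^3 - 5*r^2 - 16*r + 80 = (r + 4)*(r^2 - 9*r + 20) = (r - 4)*(r + 4)*(r - 5)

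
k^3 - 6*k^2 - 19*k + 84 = (k - 7)*(k - 3)*(k + 4)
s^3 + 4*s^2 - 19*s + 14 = (s - 2)*(s - 1)*(s + 7)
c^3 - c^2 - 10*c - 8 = (c - 4)*(c + 1)*(c + 2)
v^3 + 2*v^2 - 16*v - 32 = (v - 4)*(v + 2)*(v + 4)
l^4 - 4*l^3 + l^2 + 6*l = l*(l - 3)*(l - 2)*(l + 1)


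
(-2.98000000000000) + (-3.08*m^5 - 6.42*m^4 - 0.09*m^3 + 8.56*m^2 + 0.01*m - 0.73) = -3.08*m^5 - 6.42*m^4 - 0.09*m^3 + 8.56*m^2 + 0.01*m - 3.71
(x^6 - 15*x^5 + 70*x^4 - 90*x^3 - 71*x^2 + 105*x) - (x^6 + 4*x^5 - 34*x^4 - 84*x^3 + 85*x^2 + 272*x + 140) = -19*x^5 + 104*x^4 - 6*x^3 - 156*x^2 - 167*x - 140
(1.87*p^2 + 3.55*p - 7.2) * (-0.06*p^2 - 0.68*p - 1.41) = -0.1122*p^4 - 1.4846*p^3 - 4.6187*p^2 - 0.109499999999999*p + 10.152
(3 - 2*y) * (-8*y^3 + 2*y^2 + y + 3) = 16*y^4 - 28*y^3 + 4*y^2 - 3*y + 9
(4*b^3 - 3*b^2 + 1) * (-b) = -4*b^4 + 3*b^3 - b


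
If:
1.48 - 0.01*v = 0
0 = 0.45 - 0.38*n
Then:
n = 1.18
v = 148.00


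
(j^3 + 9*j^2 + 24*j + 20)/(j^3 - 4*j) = (j^2 + 7*j + 10)/(j*(j - 2))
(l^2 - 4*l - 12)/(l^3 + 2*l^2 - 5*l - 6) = (l^2 - 4*l - 12)/(l^3 + 2*l^2 - 5*l - 6)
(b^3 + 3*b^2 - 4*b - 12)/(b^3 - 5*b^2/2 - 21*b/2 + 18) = 2*(b^2 - 4)/(2*b^2 - 11*b + 12)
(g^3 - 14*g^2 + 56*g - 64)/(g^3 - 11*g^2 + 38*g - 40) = (g - 8)/(g - 5)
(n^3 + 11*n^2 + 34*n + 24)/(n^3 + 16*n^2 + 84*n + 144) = (n + 1)/(n + 6)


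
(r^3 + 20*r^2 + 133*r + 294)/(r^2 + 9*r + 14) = (r^2 + 13*r + 42)/(r + 2)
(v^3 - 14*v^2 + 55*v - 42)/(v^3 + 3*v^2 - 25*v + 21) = (v^2 - 13*v + 42)/(v^2 + 4*v - 21)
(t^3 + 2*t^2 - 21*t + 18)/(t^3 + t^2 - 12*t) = (t^2 + 5*t - 6)/(t*(t + 4))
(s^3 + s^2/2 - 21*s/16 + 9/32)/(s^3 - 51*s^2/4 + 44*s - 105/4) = (8*s^2 + 10*s - 3)/(8*(s^2 - 12*s + 35))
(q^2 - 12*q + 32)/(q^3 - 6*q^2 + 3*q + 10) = (q^2 - 12*q + 32)/(q^3 - 6*q^2 + 3*q + 10)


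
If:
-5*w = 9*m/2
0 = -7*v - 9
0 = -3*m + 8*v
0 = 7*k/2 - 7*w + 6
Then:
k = 156/35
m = -24/7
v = -9/7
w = 108/35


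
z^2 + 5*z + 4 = (z + 1)*(z + 4)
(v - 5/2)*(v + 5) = v^2 + 5*v/2 - 25/2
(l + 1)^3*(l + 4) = l^4 + 7*l^3 + 15*l^2 + 13*l + 4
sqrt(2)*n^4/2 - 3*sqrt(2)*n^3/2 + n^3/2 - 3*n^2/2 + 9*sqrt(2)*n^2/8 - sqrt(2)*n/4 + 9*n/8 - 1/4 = (n - 2)*(n - 1/2)^2*(sqrt(2)*n/2 + 1/2)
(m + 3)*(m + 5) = m^2 + 8*m + 15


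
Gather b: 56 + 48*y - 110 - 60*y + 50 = -12*y - 4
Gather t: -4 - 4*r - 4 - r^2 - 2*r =-r^2 - 6*r - 8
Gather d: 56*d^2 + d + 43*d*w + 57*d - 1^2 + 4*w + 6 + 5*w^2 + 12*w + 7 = 56*d^2 + d*(43*w + 58) + 5*w^2 + 16*w + 12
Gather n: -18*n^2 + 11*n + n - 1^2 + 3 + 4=-18*n^2 + 12*n + 6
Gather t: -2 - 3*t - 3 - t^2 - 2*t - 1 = -t^2 - 5*t - 6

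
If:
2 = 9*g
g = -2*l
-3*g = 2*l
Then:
No Solution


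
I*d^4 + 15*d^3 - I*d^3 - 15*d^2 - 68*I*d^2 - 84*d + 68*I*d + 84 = (d - 7*I)*(d - 6*I)*(d - 2*I)*(I*d - I)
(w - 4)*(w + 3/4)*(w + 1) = w^3 - 9*w^2/4 - 25*w/4 - 3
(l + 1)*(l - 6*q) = l^2 - 6*l*q + l - 6*q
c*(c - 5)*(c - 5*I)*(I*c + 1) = I*c^4 + 6*c^3 - 5*I*c^3 - 30*c^2 - 5*I*c^2 + 25*I*c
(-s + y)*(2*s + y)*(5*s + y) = -10*s^3 + 3*s^2*y + 6*s*y^2 + y^3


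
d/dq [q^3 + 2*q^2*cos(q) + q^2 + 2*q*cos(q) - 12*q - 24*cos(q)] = -2*q^2*sin(q) + 3*q^2 - 2*q*sin(q) + 4*q*cos(q) + 2*q + 24*sin(q) + 2*cos(q) - 12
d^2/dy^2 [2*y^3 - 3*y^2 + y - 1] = 12*y - 6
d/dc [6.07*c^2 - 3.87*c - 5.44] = 12.14*c - 3.87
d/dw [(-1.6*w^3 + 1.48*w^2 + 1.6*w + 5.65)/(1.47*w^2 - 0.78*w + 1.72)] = (-2.352*w^4 + 2.496*w^3 - 11.7624*w^2 - 11.5198*w + 7.159)/(2.1609*w^4 - 2.2932*w^3 + 5.6652*w^2 - 2.6832*w + 2.9584)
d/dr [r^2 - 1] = 2*r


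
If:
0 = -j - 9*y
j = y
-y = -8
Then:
No Solution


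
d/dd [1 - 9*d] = -9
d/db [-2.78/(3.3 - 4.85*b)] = -13.483/(4.85*b - 3.3)^2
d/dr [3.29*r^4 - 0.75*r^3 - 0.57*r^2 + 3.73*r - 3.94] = 13.16*r^3 - 2.25*r^2 - 1.14*r + 3.73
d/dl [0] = 0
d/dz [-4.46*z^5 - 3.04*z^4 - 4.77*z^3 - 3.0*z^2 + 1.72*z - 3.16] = -22.3*z^4 - 12.16*z^3 - 14.31*z^2 - 6.0*z + 1.72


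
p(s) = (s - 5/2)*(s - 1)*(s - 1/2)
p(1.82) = -0.74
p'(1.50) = -1.00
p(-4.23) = -166.49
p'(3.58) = 14.06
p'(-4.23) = 91.77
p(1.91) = -0.76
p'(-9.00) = 319.25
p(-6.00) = -386.75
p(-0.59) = -5.36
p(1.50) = -0.50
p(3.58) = 8.58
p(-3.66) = -119.42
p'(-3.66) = 73.72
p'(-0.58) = 9.90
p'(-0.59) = 10.01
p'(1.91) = -0.09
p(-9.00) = -1092.50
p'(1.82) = -0.37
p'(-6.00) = 160.25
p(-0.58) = -5.26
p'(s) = (s - 5/2)*(s - 1) + (s - 5/2)*(s - 1/2) + (s - 1)*(s - 1/2) = 3*s^2 - 8*s + 17/4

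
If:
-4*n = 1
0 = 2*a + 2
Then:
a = -1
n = -1/4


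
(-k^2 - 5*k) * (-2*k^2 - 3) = 2*k^4 + 10*k^3 + 3*k^2 + 15*k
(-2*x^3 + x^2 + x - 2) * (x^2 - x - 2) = -2*x^5 + 3*x^4 + 4*x^3 - 5*x^2 + 4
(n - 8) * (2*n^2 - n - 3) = 2*n^3 - 17*n^2 + 5*n + 24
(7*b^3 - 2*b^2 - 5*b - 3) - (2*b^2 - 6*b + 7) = 7*b^3 - 4*b^2 + b - 10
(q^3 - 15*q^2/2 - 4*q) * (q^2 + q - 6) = q^5 - 13*q^4/2 - 35*q^3/2 + 41*q^2 + 24*q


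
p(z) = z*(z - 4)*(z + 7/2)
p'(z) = z*(z - 4) + z*(z + 7/2) + (z - 4)*(z + 7/2) = 3*z^2 - z - 14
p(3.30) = -15.71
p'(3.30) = 15.37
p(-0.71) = 9.33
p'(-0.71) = -11.78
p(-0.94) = 11.89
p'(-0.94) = -10.41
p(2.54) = -22.40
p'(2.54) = 2.81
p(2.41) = -22.65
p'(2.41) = 1.01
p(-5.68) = -119.86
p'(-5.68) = 88.47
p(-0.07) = 0.98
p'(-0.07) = -13.92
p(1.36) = -17.45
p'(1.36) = -9.81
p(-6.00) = -150.00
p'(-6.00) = 100.00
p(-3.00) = 10.50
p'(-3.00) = 16.00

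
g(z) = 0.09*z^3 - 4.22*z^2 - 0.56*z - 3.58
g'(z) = 0.27*z^2 - 8.44*z - 0.56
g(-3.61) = -60.79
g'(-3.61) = 33.43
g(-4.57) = -97.75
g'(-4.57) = 43.65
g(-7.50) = -274.72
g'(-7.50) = 77.93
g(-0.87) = -6.35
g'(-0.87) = 6.99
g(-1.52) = -12.79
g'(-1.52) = 12.89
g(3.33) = -48.92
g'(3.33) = -25.67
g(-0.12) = -3.57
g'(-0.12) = 0.46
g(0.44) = -4.64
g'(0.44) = -4.22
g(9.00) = -284.83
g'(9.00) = -54.65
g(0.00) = -3.58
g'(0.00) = -0.56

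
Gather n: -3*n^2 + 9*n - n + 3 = -3*n^2 + 8*n + 3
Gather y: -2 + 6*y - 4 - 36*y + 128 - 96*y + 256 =378 - 126*y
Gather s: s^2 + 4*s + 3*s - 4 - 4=s^2 + 7*s - 8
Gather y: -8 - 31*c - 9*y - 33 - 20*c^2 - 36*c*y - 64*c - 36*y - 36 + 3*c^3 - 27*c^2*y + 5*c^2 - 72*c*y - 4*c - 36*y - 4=3*c^3 - 15*c^2 - 99*c + y*(-27*c^2 - 108*c - 81) - 81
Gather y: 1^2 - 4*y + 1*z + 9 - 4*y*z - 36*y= y*(-4*z - 40) + z + 10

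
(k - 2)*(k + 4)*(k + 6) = k^3 + 8*k^2 + 4*k - 48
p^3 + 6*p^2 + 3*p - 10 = (p - 1)*(p + 2)*(p + 5)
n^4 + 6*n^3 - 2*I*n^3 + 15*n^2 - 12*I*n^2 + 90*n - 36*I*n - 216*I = (n + 6)*(n - 3*I)^2*(n + 4*I)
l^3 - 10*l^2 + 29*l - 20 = (l - 5)*(l - 4)*(l - 1)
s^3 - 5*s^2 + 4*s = s*(s - 4)*(s - 1)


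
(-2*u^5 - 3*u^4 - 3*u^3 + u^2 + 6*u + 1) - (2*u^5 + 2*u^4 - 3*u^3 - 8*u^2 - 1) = -4*u^5 - 5*u^4 + 9*u^2 + 6*u + 2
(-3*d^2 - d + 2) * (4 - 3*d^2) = 9*d^4 + 3*d^3 - 18*d^2 - 4*d + 8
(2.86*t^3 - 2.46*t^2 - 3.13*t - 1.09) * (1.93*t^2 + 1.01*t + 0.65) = 5.5198*t^5 - 1.8592*t^4 - 6.6665*t^3 - 6.864*t^2 - 3.1354*t - 0.7085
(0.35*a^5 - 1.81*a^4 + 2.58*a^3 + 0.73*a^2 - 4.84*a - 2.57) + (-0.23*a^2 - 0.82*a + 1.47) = 0.35*a^5 - 1.81*a^4 + 2.58*a^3 + 0.5*a^2 - 5.66*a - 1.1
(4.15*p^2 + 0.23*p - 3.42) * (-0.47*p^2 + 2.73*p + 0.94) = -1.9505*p^4 + 11.2214*p^3 + 6.1363*p^2 - 9.1204*p - 3.2148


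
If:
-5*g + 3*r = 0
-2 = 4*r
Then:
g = -3/10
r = -1/2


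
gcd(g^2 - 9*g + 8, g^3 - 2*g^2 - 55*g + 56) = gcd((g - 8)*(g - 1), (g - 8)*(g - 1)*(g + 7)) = g^2 - 9*g + 8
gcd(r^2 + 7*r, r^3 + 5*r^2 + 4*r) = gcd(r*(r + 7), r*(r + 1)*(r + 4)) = r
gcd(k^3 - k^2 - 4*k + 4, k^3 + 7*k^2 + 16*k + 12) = k + 2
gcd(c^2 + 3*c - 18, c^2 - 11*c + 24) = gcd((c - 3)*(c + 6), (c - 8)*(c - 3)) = c - 3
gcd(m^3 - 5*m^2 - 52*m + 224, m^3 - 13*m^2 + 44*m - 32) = m^2 - 12*m + 32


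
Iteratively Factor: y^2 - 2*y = (y)*(y - 2)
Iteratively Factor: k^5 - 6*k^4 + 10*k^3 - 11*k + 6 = (k - 1)*(k^4 - 5*k^3 + 5*k^2 + 5*k - 6) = (k - 3)*(k - 1)*(k^3 - 2*k^2 - k + 2) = (k - 3)*(k - 1)*(k + 1)*(k^2 - 3*k + 2) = (k - 3)*(k - 1)^2*(k + 1)*(k - 2)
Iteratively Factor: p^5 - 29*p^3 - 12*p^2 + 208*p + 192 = (p - 4)*(p^4 + 4*p^3 - 13*p^2 - 64*p - 48) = (p - 4)*(p + 1)*(p^3 + 3*p^2 - 16*p - 48) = (p - 4)*(p + 1)*(p + 4)*(p^2 - p - 12) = (p - 4)^2*(p + 1)*(p + 4)*(p + 3)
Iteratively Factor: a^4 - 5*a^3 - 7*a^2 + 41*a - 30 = (a - 2)*(a^3 - 3*a^2 - 13*a + 15) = (a - 2)*(a + 3)*(a^2 - 6*a + 5) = (a - 2)*(a - 1)*(a + 3)*(a - 5)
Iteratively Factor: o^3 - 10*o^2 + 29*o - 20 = (o - 1)*(o^2 - 9*o + 20) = (o - 4)*(o - 1)*(o - 5)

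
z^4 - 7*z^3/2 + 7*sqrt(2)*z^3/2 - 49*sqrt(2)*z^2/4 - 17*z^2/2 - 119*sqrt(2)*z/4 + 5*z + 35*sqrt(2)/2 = (z - 5)*(z - 1/2)*(z + 2)*(z + 7*sqrt(2)/2)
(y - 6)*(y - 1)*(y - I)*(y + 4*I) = y^4 - 7*y^3 + 3*I*y^3 + 10*y^2 - 21*I*y^2 - 28*y + 18*I*y + 24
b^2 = b^2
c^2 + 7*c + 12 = (c + 3)*(c + 4)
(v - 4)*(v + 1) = v^2 - 3*v - 4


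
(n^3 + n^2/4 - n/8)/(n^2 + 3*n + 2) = n*(8*n^2 + 2*n - 1)/(8*(n^2 + 3*n + 2))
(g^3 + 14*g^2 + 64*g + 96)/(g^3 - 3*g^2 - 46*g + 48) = (g^2 + 8*g + 16)/(g^2 - 9*g + 8)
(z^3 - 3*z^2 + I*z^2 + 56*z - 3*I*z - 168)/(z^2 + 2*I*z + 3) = (z^3 + z^2*(-3 + I) + z*(56 - 3*I) - 168)/(z^2 + 2*I*z + 3)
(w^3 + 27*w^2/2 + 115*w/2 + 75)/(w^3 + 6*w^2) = 1 + 15/(2*w) + 25/(2*w^2)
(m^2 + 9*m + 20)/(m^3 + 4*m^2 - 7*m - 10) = (m + 4)/(m^2 - m - 2)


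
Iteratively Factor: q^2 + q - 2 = (q + 2)*(q - 1)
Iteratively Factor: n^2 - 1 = (n + 1)*(n - 1)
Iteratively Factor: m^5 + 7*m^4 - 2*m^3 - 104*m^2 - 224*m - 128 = (m + 4)*(m^4 + 3*m^3 - 14*m^2 - 48*m - 32) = (m + 1)*(m + 4)*(m^3 + 2*m^2 - 16*m - 32) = (m + 1)*(m + 2)*(m + 4)*(m^2 - 16) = (m + 1)*(m + 2)*(m + 4)^2*(m - 4)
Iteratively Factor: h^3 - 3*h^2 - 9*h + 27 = (h + 3)*(h^2 - 6*h + 9) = (h - 3)*(h + 3)*(h - 3)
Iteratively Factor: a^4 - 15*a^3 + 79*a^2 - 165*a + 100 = (a - 1)*(a^3 - 14*a^2 + 65*a - 100) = (a - 5)*(a - 1)*(a^2 - 9*a + 20) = (a - 5)*(a - 4)*(a - 1)*(a - 5)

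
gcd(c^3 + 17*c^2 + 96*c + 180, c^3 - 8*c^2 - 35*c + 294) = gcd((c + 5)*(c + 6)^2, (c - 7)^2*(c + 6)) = c + 6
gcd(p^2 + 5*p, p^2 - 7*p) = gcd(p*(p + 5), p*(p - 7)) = p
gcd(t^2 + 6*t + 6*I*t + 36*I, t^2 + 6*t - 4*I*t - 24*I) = t + 6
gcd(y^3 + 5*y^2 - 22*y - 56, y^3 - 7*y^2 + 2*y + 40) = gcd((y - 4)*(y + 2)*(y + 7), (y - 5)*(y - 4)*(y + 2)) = y^2 - 2*y - 8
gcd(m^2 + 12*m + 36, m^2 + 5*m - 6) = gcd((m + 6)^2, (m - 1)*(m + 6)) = m + 6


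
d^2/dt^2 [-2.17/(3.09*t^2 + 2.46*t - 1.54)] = (41.438754*t^2 + 32.990076*t - 2.17*(6.18*t + 2.46)*(12.36*t + 4.92) - 20.652324)/(3.09*t^2 + 2.46*t - 1.54)^3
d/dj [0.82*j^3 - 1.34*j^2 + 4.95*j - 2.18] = 2.46*j^2 - 2.68*j + 4.95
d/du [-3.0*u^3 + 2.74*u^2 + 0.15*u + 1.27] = -9.0*u^2 + 5.48*u + 0.15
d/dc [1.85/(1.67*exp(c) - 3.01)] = -3.0895*exp(c)/(1.67*exp(c) - 3.01)^2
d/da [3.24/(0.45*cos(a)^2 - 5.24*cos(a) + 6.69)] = (2.916*cos(a) - 16.9776)*sin(a)/(0.45*cos(a)^2 - 5.24*cos(a) + 6.69)^2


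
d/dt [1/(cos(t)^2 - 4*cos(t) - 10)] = 2*(cos(t) - 2)*sin(t)/(sin(t)^2 + 4*cos(t) + 9)^2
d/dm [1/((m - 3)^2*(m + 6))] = -(3*m + 9)/((m - 3)^3*(m + 6)^2)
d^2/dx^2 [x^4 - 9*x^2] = 12*x^2 - 18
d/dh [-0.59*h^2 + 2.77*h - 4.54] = 2.77 - 1.18*h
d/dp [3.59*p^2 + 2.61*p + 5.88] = 7.18*p + 2.61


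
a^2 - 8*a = a*(a - 8)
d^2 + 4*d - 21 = (d - 3)*(d + 7)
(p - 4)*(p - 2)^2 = p^3 - 8*p^2 + 20*p - 16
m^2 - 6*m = m*(m - 6)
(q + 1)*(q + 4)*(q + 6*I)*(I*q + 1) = I*q^4 - 5*q^3 + 5*I*q^3 - 25*q^2 + 10*I*q^2 - 20*q + 30*I*q + 24*I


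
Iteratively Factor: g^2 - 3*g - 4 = (g - 4)*(g + 1)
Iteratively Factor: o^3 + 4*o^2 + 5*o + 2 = (o + 2)*(o^2 + 2*o + 1) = (o + 1)*(o + 2)*(o + 1)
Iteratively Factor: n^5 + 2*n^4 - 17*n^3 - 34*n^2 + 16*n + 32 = (n + 2)*(n^4 - 17*n^2 + 16) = (n - 4)*(n + 2)*(n^3 + 4*n^2 - n - 4) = (n - 4)*(n + 2)*(n + 4)*(n^2 - 1) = (n - 4)*(n - 1)*(n + 2)*(n + 4)*(n + 1)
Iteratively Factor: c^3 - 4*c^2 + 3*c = (c - 3)*(c^2 - c) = (c - 3)*(c - 1)*(c)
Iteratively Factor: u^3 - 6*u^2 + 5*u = (u - 5)*(u^2 - u) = u*(u - 5)*(u - 1)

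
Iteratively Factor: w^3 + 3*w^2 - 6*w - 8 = (w + 4)*(w^2 - w - 2) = (w + 1)*(w + 4)*(w - 2)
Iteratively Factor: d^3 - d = (d)*(d^2 - 1) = d*(d + 1)*(d - 1)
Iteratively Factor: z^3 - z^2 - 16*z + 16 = (z - 4)*(z^2 + 3*z - 4) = (z - 4)*(z - 1)*(z + 4)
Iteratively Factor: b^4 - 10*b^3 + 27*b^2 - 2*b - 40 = (b - 4)*(b^3 - 6*b^2 + 3*b + 10) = (b - 4)*(b + 1)*(b^2 - 7*b + 10) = (b - 4)*(b - 2)*(b + 1)*(b - 5)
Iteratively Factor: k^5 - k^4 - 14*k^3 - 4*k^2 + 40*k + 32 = (k + 2)*(k^4 - 3*k^3 - 8*k^2 + 12*k + 16) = (k + 2)^2*(k^3 - 5*k^2 + 2*k + 8) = (k - 4)*(k + 2)^2*(k^2 - k - 2) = (k - 4)*(k + 1)*(k + 2)^2*(k - 2)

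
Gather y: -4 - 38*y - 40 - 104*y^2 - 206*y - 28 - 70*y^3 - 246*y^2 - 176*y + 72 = -70*y^3 - 350*y^2 - 420*y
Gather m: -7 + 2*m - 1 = 2*m - 8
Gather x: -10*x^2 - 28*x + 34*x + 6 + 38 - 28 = -10*x^2 + 6*x + 16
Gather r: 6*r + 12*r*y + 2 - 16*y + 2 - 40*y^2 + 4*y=r*(12*y + 6) - 40*y^2 - 12*y + 4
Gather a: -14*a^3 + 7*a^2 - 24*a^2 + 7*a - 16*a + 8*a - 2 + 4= -14*a^3 - 17*a^2 - a + 2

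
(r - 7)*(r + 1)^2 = r^3 - 5*r^2 - 13*r - 7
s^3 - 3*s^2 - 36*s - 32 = (s - 8)*(s + 1)*(s + 4)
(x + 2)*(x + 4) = x^2 + 6*x + 8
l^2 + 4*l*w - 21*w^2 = (l - 3*w)*(l + 7*w)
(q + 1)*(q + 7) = q^2 + 8*q + 7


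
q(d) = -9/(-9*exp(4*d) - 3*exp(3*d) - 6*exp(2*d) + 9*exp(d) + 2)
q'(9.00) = 0.00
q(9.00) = 0.00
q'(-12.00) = 0.00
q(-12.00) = -4.50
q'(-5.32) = 0.09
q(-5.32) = -4.40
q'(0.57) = -0.34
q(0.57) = 0.09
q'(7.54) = -0.00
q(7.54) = 0.00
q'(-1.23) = 0.64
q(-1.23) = -2.26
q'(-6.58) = 0.03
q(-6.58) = -4.47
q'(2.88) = -0.00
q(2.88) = 0.00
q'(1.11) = -0.04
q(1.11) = 0.01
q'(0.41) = -0.69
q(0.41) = 0.16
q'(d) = -9*(36*exp(4*d) + 9*exp(3*d) + 12*exp(2*d) - 9*exp(d))/(-9*exp(4*d) - 3*exp(3*d) - 6*exp(2*d) + 9*exp(d) + 2)^2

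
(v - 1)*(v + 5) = v^2 + 4*v - 5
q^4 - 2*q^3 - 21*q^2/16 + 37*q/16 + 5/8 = (q - 2)*(q - 5/4)*(q + 1/4)*(q + 1)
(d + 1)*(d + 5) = d^2 + 6*d + 5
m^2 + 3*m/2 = m*(m + 3/2)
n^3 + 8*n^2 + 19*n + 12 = (n + 1)*(n + 3)*(n + 4)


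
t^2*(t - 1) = t^3 - t^2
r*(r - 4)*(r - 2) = r^3 - 6*r^2 + 8*r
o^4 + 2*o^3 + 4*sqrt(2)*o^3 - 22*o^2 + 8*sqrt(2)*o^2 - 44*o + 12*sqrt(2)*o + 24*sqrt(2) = (o + 2)*(o - sqrt(2))^2*(o + 6*sqrt(2))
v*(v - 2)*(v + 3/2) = v^3 - v^2/2 - 3*v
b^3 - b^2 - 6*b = b*(b - 3)*(b + 2)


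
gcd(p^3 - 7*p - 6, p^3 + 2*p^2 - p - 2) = p^2 + 3*p + 2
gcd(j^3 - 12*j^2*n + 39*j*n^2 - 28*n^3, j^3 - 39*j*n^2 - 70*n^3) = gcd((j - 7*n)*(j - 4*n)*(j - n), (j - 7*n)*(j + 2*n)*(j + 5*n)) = j - 7*n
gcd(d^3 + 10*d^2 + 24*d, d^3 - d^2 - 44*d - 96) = d + 4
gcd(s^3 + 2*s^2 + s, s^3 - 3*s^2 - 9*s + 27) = 1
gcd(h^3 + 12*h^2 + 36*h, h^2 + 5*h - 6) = h + 6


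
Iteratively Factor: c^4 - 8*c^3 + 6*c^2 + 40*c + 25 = (c - 5)*(c^3 - 3*c^2 - 9*c - 5) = (c - 5)*(c + 1)*(c^2 - 4*c - 5) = (c - 5)*(c + 1)^2*(c - 5)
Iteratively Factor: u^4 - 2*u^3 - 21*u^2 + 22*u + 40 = (u - 5)*(u^3 + 3*u^2 - 6*u - 8) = (u - 5)*(u + 4)*(u^2 - u - 2) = (u - 5)*(u + 1)*(u + 4)*(u - 2)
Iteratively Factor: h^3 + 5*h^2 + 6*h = (h + 3)*(h^2 + 2*h) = h*(h + 3)*(h + 2)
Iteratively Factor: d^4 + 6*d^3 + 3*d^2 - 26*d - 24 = (d - 2)*(d^3 + 8*d^2 + 19*d + 12) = (d - 2)*(d + 4)*(d^2 + 4*d + 3) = (d - 2)*(d + 1)*(d + 4)*(d + 3)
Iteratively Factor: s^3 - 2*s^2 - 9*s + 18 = (s - 3)*(s^2 + s - 6) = (s - 3)*(s - 2)*(s + 3)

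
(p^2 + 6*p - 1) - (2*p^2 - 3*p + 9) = -p^2 + 9*p - 10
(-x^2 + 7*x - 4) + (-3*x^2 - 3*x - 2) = -4*x^2 + 4*x - 6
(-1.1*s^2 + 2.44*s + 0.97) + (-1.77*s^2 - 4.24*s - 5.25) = -2.87*s^2 - 1.8*s - 4.28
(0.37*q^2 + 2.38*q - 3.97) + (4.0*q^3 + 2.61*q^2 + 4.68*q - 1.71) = 4.0*q^3 + 2.98*q^2 + 7.06*q - 5.68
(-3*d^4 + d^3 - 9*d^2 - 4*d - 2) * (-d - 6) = 3*d^5 + 17*d^4 + 3*d^3 + 58*d^2 + 26*d + 12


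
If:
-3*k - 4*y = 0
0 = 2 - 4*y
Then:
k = -2/3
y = 1/2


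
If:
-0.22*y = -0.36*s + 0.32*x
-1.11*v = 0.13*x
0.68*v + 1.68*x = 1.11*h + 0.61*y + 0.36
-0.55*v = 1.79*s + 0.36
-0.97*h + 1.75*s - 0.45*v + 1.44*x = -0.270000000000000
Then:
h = 0.07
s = -0.20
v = -0.01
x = 0.10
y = -0.47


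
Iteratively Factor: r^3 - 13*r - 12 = (r + 3)*(r^2 - 3*r - 4) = (r - 4)*(r + 3)*(r + 1)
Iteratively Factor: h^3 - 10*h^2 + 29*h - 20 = (h - 5)*(h^2 - 5*h + 4) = (h - 5)*(h - 4)*(h - 1)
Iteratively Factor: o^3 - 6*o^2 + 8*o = (o - 2)*(o^2 - 4*o) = o*(o - 2)*(o - 4)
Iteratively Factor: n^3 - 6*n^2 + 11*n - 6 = (n - 2)*(n^2 - 4*n + 3) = (n - 3)*(n - 2)*(n - 1)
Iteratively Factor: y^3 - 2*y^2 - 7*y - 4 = (y - 4)*(y^2 + 2*y + 1) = (y - 4)*(y + 1)*(y + 1)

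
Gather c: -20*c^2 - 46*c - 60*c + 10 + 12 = -20*c^2 - 106*c + 22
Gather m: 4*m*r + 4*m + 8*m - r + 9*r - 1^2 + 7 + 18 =m*(4*r + 12) + 8*r + 24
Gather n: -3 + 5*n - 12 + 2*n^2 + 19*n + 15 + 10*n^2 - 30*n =12*n^2 - 6*n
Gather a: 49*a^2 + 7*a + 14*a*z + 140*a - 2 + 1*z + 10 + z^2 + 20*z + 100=49*a^2 + a*(14*z + 147) + z^2 + 21*z + 108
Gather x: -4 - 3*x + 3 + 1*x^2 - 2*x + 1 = x^2 - 5*x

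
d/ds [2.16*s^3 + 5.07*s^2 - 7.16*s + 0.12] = 6.48*s^2 + 10.14*s - 7.16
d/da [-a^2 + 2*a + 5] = 2 - 2*a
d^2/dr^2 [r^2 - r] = 2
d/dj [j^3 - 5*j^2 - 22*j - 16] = 3*j^2 - 10*j - 22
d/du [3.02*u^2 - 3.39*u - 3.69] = 6.04*u - 3.39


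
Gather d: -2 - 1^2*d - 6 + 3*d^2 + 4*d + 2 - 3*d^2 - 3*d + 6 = 0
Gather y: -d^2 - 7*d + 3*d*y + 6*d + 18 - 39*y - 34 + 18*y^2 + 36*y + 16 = -d^2 - d + 18*y^2 + y*(3*d - 3)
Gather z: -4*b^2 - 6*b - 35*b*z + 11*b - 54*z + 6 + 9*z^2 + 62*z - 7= -4*b^2 + 5*b + 9*z^2 + z*(8 - 35*b) - 1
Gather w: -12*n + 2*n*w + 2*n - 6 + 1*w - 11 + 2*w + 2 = -10*n + w*(2*n + 3) - 15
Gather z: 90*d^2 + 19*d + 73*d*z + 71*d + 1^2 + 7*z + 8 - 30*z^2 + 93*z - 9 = 90*d^2 + 90*d - 30*z^2 + z*(73*d + 100)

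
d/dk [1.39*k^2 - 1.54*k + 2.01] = 2.78*k - 1.54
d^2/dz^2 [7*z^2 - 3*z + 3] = 14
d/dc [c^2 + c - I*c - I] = 2*c + 1 - I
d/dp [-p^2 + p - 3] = 1 - 2*p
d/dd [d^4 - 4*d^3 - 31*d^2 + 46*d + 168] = 4*d^3 - 12*d^2 - 62*d + 46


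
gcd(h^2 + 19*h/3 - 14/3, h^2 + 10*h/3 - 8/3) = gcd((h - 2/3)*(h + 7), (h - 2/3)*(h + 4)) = h - 2/3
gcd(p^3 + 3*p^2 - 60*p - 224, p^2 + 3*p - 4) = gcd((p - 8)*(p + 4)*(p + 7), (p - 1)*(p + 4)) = p + 4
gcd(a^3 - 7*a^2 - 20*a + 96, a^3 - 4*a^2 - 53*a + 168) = a^2 - 11*a + 24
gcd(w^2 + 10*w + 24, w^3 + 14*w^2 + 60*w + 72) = w + 6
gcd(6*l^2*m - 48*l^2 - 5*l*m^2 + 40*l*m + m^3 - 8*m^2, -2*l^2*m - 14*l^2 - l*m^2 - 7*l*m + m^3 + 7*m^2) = 2*l - m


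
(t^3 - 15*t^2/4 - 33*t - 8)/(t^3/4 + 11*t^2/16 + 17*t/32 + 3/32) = 8*(t^2 - 4*t - 32)/(2*t^2 + 5*t + 3)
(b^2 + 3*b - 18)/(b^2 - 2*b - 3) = (b + 6)/(b + 1)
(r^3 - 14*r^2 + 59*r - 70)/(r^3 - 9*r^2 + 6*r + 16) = (r^2 - 12*r + 35)/(r^2 - 7*r - 8)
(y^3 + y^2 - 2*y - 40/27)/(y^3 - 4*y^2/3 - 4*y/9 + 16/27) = (3*y + 5)/(3*y - 2)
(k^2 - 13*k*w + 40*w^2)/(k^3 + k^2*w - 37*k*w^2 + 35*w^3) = (-k + 8*w)/(-k^2 - 6*k*w + 7*w^2)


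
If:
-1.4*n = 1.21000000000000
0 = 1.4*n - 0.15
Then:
No Solution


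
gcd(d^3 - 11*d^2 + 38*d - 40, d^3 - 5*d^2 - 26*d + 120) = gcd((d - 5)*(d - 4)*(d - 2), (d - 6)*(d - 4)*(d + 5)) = d - 4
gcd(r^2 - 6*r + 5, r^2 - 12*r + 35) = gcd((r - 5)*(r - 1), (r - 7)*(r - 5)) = r - 5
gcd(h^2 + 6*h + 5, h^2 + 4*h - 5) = h + 5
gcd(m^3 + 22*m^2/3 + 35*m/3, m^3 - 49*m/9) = m^2 + 7*m/3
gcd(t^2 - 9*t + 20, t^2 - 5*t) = t - 5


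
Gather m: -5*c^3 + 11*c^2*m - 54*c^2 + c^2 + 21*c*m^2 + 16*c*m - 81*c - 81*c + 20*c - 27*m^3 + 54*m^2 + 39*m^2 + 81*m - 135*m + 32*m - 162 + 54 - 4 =-5*c^3 - 53*c^2 - 142*c - 27*m^3 + m^2*(21*c + 93) + m*(11*c^2 + 16*c - 22) - 112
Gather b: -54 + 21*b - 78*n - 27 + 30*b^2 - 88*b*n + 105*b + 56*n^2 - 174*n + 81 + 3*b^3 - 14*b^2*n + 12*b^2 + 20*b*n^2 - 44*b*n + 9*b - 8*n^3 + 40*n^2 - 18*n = 3*b^3 + b^2*(42 - 14*n) + b*(20*n^2 - 132*n + 135) - 8*n^3 + 96*n^2 - 270*n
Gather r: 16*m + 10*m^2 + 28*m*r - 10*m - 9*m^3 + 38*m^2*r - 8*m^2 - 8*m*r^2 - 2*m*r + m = -9*m^3 + 2*m^2 - 8*m*r^2 + 7*m + r*(38*m^2 + 26*m)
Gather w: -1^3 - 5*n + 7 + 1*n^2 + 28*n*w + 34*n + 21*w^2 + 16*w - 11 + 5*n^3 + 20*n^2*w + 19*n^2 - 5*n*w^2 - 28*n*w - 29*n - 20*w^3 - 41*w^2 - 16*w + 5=5*n^3 + 20*n^2*w + 20*n^2 - 20*w^3 + w^2*(-5*n - 20)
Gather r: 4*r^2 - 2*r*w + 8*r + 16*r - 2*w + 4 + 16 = 4*r^2 + r*(24 - 2*w) - 2*w + 20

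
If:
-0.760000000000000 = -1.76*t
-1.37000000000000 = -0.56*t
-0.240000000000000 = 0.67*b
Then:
No Solution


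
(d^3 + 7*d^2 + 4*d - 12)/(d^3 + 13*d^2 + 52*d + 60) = (d - 1)/(d + 5)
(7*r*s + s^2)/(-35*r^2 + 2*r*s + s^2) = -s/(5*r - s)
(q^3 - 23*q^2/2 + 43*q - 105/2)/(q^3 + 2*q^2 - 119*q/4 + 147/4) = 2*(q^2 - 8*q + 15)/(2*q^2 + 11*q - 21)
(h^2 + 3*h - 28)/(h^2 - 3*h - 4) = (h + 7)/(h + 1)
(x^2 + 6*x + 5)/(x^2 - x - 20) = (x^2 + 6*x + 5)/(x^2 - x - 20)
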